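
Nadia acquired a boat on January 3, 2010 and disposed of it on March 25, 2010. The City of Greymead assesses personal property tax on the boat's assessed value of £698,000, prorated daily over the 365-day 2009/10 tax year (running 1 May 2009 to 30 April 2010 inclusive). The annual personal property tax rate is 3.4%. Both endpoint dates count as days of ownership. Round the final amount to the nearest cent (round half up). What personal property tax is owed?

£5,331.57

Days held (January 3 – March 25, 2010): 82 out of 365
Tax = £698,000 × 3.4% × 82/365 = £5,331.5726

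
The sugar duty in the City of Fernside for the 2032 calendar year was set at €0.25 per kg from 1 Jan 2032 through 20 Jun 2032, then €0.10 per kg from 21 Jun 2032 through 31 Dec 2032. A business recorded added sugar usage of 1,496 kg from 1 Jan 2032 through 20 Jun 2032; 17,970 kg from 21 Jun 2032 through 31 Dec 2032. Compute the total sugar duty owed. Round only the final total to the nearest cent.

€2,171.00

1 Jan – 20 Jun 2032: 1,496 kg at €0.25/kg → €374.00
21 Jun – 31 Dec 2032: 17,970 kg at €0.10/kg → €1,797.00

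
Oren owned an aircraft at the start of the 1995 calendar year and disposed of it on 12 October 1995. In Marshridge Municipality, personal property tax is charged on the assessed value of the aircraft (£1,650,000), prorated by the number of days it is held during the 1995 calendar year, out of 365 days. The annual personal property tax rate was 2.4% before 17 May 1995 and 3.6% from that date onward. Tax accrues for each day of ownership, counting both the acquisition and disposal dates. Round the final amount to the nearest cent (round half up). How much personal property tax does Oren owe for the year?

£39,003.29

1 January – 16 May 1995: 136 days at 2.4% → £1,650,000 × 2.4% × 136/365 = £14,755.0685
17 May – 12 October 1995: 149 days at 3.6% → £1,650,000 × 3.6% × 149/365 = £24,248.2192
Total = £39,003.2877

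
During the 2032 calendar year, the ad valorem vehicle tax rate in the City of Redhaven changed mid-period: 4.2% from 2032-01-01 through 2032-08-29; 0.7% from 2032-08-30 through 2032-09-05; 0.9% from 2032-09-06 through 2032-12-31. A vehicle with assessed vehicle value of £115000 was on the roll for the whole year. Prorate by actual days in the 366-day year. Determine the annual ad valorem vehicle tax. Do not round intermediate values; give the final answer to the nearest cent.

£3539.86

2032-01-01 to 2032-08-29: 242 days at 4.2% → £115000 × 4.2% × 242/366 = £3193.6066
2032-08-30 to 2032-09-05: 7 days at 0.7% → £115000 × 0.7% × 7/366 = £15.3962
2032-09-06 to 2032-12-31: 117 days at 0.9% → £115000 × 0.9% × 117/366 = £330.8607
Total = £3539.8634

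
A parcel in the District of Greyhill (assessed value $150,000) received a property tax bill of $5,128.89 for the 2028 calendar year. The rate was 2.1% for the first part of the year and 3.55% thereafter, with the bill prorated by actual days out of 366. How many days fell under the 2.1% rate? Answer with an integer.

33 days

Let d = days at the first rate; then 366 − d days at the second rate.
$150,000 × [2.1%·d + 3.55%·(366−d)] / 366 = $5,128.89
Solving gives d = 33, so the new rate took effect on 3 Feb 2028.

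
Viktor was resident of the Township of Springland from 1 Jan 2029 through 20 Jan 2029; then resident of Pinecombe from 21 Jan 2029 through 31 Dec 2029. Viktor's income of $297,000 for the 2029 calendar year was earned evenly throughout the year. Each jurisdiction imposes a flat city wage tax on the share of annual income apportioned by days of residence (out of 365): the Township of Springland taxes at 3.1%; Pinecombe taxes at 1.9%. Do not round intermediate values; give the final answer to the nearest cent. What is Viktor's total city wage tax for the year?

$5,838.29

The Township of Springland, 1 Jan – 20 Jan 2029: 20 days → $297,000 × 3.1% × 20/365 = $504.4932
Pinecombe, 21 Jan – 31 Dec 2029: 345 days → $297,000 × 1.9% × 345/365 = $5,333.7945
Total = $5,838.2877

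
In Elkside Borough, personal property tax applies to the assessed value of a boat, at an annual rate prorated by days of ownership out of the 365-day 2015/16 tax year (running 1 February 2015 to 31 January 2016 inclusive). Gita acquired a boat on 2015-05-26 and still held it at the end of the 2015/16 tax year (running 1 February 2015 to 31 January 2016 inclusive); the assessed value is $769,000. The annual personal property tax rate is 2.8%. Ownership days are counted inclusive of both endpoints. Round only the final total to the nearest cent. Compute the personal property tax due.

Days held (2015-05-26 to 2016-01-31): 251 out of 365
Tax = $769,000 × 2.8% × 251/365 = $14,806.9370

$14,806.94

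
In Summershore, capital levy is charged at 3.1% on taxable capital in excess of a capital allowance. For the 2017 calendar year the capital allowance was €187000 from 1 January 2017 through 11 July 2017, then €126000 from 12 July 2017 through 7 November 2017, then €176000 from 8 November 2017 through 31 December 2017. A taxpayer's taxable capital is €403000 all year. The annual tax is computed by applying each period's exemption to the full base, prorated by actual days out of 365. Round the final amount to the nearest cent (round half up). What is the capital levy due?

€7362.97

1 January – 11 July 2017: 192 days, exemption €187000 → (€403000 − €187000) × 3.1% × 192/365 = €3522.2795
12 July – 7 November 2017: 119 days, exemption €126000 → (€403000 − €126000) × 3.1% × 119/365 = €2799.5973
8 November – 31 December 2017: 54 days, exemption €176000 → (€403000 − €176000) × 3.1% × 54/365 = €1041.0904
Total = €7362.9671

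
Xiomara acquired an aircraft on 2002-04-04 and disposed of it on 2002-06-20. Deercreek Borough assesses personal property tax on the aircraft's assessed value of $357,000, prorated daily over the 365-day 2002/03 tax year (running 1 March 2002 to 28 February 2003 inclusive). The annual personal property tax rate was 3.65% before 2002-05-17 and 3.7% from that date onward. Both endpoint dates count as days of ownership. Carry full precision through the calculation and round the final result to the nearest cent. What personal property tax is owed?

$2,801.72

2002-04-04 to 2002-05-16: 43 days at 3.65% → $357,000 × 3.65% × 43/365 = $1,535.1000
2002-05-17 to 2002-06-20: 35 days at 3.7% → $357,000 × 3.7% × 35/365 = $1,266.6164
Total = $2,801.7164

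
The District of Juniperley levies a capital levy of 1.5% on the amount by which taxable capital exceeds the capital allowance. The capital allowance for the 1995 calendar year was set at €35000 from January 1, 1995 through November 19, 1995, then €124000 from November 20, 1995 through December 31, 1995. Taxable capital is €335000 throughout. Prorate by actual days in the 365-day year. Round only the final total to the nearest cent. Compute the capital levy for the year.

January 1 – November 19, 1995: 323 days, exemption €35000 → (€335000 − €35000) × 1.5% × 323/365 = €3982.1918
November 20 – December 31, 1995: 42 days, exemption €124000 → (€335000 − €124000) × 1.5% × 42/365 = €364.1918
Total = €4346.3836

€4346.38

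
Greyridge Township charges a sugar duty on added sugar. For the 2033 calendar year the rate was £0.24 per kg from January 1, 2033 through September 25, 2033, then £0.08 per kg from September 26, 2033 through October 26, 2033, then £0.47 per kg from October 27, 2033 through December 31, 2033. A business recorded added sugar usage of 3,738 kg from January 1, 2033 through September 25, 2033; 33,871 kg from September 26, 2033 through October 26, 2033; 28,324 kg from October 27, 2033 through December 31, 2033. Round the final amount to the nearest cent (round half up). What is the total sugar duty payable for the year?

£16,919.08

January 1 – September 25, 2033: 3,738 kg at £0.24/kg → £897.12
September 26 – October 26, 2033: 33,871 kg at £0.08/kg → £2,709.68
October 27 – December 31, 2033: 28,324 kg at £0.47/kg → £13,312.28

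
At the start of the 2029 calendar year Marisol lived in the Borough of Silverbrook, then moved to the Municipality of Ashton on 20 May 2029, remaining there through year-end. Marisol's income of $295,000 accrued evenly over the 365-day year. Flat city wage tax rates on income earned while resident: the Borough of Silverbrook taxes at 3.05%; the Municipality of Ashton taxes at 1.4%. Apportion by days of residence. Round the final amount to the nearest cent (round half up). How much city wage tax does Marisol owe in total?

The Borough of Silverbrook, 1 Jan – 19 May 2029: 139 days → $295,000 × 3.05% × 139/365 = $3,426.4452
The Municipality of Ashton, 20 May – 31 Dec 2029: 226 days → $295,000 × 1.4% × 226/365 = $2,557.2055
Total = $5,983.6507

$5,983.65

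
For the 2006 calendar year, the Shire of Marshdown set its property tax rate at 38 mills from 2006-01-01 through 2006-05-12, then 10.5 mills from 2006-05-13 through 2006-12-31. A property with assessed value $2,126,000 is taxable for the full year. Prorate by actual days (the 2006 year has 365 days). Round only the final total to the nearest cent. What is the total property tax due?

$43,466.51

2006-01-01 to 2006-05-12: 132 days at 38 mills → $2,126,000 × 3.8% × 132/365 = $29,216.4822
2006-05-13 to 2006-12-31: 233 days at 10.5 mills → $2,126,000 × 1.05% × 233/365 = $14,250.0247
Total = $43,466.5068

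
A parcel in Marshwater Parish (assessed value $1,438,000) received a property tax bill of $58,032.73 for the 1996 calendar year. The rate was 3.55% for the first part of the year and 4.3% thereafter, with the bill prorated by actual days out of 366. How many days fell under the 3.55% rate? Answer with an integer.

129 days

Let d = days at the first rate; then 366 − d days at the second rate.
$1,438,000 × [3.55%·d + 4.3%·(366−d)] / 366 = $58,032.73
Solving gives d = 129, so the new rate took effect on 9 May 1996.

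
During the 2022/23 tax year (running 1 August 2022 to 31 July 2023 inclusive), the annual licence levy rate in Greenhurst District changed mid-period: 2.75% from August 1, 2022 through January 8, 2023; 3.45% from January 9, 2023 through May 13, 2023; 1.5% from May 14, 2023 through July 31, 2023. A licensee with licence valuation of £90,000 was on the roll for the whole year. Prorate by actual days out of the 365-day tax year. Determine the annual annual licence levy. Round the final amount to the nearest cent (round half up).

August 1, 2022 – January 8, 2023: 161 days at 2.75% → £90,000 × 2.75% × 161/365 = £1,091.7123
January 9 – May 13, 2023: 125 days at 3.45% → £90,000 × 3.45% × 125/365 = £1,063.3562
May 14 – July 31, 2023: 79 days at 1.5% → £90,000 × 1.5% × 79/365 = £292.1918
Total = £2,447.2603

£2,447.26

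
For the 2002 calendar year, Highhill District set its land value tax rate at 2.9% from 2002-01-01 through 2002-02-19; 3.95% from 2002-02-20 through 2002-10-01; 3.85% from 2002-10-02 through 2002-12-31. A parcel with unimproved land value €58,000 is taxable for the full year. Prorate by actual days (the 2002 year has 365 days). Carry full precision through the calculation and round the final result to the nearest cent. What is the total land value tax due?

2002-01-01 to 2002-02-19: 50 days at 2.9% → €58,000 × 2.9% × 50/365 = €230.4110
2002-02-20 to 2002-10-01: 224 days at 3.95% → €58,000 × 3.95% × 224/365 = €1,405.9836
2002-10-02 to 2002-12-31: 91 days at 3.85% → €58,000 × 3.85% × 91/365 = €556.7205
Total = €2,193.1151

€2,193.12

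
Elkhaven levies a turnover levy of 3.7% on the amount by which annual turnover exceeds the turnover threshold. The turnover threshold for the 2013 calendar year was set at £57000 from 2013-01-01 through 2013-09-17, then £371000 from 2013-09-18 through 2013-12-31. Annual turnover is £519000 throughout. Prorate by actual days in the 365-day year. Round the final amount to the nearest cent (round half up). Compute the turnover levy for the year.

2013-01-01 to 2013-09-17: 260 days, exemption £57000 → (£519000 − £57000) × 3.7% × 260/365 = £12176.5479
2013-09-18 to 2013-12-31: 105 days, exemption £371000 → (£519000 − £371000) × 3.7% × 105/365 = £1575.2877
Total = £13751.8356

£13751.84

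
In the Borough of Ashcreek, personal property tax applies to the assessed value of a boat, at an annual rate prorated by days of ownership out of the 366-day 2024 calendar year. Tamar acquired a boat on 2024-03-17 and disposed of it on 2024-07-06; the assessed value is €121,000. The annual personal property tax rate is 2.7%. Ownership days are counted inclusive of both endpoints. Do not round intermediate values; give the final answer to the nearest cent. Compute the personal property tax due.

Days held (2024-03-17 to 2024-07-06): 112 out of 366
Tax = €121,000 × 2.7% × 112/366 = €999.7377

€999.74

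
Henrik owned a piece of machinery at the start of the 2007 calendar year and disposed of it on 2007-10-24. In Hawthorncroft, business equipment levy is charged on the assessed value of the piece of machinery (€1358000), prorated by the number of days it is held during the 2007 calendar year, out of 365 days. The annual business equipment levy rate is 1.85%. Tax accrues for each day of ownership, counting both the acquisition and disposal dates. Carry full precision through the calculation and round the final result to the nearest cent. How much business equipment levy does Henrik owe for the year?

€20442.55

Days held (2007-01-01 to 2007-10-24): 297 out of 365
Tax = €1358000 × 1.85% × 297/365 = €20442.5507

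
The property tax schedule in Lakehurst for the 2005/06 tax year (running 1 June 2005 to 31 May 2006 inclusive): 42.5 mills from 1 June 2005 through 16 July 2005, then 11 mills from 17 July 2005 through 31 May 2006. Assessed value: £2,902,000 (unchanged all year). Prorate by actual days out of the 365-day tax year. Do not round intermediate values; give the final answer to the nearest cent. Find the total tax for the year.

£43,442.54

1 June – 16 July 2005: 46 days at 42.5 mills → £2,902,000 × 4.25% × 46/365 = £15,543.5890
17 July 2005 – 31 May 2006: 319 days at 11 mills → £2,902,000 × 1.1% × 319/365 = £27,898.9534
Total = £43,442.5425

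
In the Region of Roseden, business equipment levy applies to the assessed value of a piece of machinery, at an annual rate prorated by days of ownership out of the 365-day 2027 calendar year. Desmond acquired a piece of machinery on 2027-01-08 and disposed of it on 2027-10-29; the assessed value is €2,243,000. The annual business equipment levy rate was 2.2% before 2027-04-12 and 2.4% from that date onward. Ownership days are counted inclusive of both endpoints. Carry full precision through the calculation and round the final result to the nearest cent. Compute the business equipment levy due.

€42,352.76

2027-01-08 to 2027-04-11: 94 days at 2.2% → €2,243,000 × 2.2% × 94/365 = €12,708.2849
2027-04-12 to 2027-10-29: 201 days at 2.4% → €2,243,000 × 2.4% × 201/365 = €29,644.4712
Total = €42,352.7562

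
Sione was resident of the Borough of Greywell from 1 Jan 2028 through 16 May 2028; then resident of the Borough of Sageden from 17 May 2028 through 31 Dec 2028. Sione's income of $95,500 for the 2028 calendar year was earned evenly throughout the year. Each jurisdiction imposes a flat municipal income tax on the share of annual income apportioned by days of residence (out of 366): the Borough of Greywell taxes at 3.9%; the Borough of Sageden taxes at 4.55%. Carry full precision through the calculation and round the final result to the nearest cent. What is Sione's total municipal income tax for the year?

The Borough of Greywell, 1 Jan – 16 May 2028: 137 days → $95,500 × 3.9% × 137/366 = $1,394.1434
The Borough of Sageden, 17 May – 31 Dec 2028: 229 days → $95,500 × 4.55% × 229/366 = $2,718.7493
Total = $4,112.8928

$4,112.89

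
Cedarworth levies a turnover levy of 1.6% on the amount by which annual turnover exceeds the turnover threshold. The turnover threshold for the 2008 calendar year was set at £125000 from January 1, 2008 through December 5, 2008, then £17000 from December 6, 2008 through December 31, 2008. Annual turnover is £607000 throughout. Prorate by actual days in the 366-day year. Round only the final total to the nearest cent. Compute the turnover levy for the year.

£7834.75

January 1 – December 5, 2008: 340 days, exemption £125000 → (£607000 − £125000) × 1.6% × 340/366 = £7164.1530
December 6 – December 31, 2008: 26 days, exemption £17000 → (£607000 − £17000) × 1.6% × 26/366 = £670.6011
Total = £7834.7541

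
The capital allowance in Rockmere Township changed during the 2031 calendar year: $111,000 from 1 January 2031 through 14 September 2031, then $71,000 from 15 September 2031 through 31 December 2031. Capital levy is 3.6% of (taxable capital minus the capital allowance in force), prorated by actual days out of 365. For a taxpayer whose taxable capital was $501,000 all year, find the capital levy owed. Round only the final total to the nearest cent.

$14,466.08

1 January – 14 September 2031: 257 days, exemption $111,000 → ($501,000 − $111,000) × 3.6% × 257/365 = $9,885.6986
15 September – 31 December 2031: 108 days, exemption $71,000 → ($501,000 − $71,000) × 3.6% × 108/365 = $4,580.3836
Total = $14,466.0822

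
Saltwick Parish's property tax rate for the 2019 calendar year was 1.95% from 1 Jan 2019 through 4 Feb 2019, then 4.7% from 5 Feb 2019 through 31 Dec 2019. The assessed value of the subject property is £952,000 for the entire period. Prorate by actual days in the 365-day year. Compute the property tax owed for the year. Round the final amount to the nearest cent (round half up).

£42,233.59

1 Jan – 4 Feb 2019: 35 days at 1.95% → £952,000 × 1.95% × 35/365 = £1,780.1096
5 Feb – 31 Dec 2019: 330 days at 4.7% → £952,000 × 4.7% × 330/365 = £40,453.4795
Total = £42,233.5890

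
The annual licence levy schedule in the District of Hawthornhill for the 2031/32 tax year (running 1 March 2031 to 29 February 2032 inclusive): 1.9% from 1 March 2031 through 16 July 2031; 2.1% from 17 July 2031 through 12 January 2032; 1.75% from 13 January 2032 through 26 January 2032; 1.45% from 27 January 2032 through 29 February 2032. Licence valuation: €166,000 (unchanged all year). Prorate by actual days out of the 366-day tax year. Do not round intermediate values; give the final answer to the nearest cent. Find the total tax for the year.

1 March – 16 July 2031: 138 days at 1.9% → €166,000 × 1.9% × 138/366 = €1,189.2131
17 July 2031 – 12 January 2032: 180 days at 2.1% → €166,000 × 2.1% × 180/366 = €1,714.4262
13 January – 26 January 2032: 14 days at 1.75% → €166,000 × 1.75% × 14/366 = €111.1202
27 January – 29 February 2032: 34 days at 1.45% → €166,000 × 1.45% × 34/366 = €223.6011
Total = €3,238.3607

€3,238.36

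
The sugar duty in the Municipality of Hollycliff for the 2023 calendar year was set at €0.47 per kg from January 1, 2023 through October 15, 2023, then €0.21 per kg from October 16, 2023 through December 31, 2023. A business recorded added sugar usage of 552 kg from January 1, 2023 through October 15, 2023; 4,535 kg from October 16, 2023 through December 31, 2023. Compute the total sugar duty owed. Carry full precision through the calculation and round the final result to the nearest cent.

January 1 – October 15, 2023: 552 kg at €0.47/kg → €259.44
October 16 – December 31, 2023: 4,535 kg at €0.21/kg → €952.35

€1,211.79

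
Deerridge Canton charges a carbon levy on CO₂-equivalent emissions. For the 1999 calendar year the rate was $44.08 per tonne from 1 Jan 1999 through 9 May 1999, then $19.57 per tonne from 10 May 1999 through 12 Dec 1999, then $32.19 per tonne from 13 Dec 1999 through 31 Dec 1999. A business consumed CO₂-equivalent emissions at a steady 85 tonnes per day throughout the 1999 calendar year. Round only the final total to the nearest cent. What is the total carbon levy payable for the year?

$896,292.70

1 Jan – 9 May 1999: 129 days × 85 tonnes/day = 10,965 tonnes at $44.08/tonne → $483,337.20
10 May – 12 Dec 1999: 217 days × 85 tonnes/day = 18,445 tonnes at $19.57/tonne → $360,968.65
13 Dec – 31 Dec 1999: 19 days × 85 tonnes/day = 1,615 tonnes at $32.19/tonne → $51,986.85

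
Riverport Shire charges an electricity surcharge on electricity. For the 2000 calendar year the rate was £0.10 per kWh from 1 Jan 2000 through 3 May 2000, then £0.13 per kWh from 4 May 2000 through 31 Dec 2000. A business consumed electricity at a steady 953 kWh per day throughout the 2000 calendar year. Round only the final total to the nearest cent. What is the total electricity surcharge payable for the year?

1 Jan – 3 May 2000: 124 days × 953 kWh/day = 118,172 kWh at £0.10/kWh → £11,817.20
4 May – 31 Dec 2000: 242 days × 953 kWh/day = 230,626 kWh at £0.13/kWh → £29,981.38

£41,798.58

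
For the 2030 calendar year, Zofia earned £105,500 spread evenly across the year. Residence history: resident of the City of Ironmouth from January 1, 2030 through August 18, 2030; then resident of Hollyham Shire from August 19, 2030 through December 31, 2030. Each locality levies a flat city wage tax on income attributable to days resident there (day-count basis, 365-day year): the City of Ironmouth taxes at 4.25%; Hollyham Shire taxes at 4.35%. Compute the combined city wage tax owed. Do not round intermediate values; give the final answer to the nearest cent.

The City of Ironmouth, January 1 – August 18, 2030: 230 days → £105,500 × 4.25% × 230/365 = £2,825.3767
Hollyham Shire, August 19 – December 31, 2030: 135 days → £105,500 × 4.35% × 135/365 = £1,697.3938
Total = £4,522.7705

£4,522.77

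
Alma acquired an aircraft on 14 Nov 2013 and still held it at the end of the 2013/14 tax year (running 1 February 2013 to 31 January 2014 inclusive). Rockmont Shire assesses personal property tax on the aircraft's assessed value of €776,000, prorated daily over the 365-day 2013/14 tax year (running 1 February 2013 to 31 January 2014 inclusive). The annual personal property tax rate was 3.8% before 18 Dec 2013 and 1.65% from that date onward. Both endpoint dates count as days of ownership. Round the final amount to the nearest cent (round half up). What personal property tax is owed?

€4,325.40

14 Nov – 17 Dec 2013: 34 days at 3.8% → €776,000 × 3.8% × 34/365 = €2,746.8274
18 Dec 2013 – 31 Jan 2014: 45 days at 1.65% → €776,000 × 1.65% × 45/365 = €1,578.5753
Total = €4,325.4027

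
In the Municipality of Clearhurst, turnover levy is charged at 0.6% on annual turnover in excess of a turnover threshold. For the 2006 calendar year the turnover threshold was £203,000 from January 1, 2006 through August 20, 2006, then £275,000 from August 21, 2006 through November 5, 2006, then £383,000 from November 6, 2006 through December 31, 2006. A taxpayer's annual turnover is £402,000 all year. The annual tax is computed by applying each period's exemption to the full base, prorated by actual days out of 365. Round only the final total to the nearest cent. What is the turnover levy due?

£937.17

January 1 – August 20, 2006: 232 days, exemption £203,000 → (£402,000 − £203,000) × 0.6% × 232/365 = £758.9260
August 21 – November 5, 2006: 77 days, exemption £275,000 → (£402,000 − £275,000) × 0.6% × 77/365 = £160.7507
November 6 – December 31, 2006: 56 days, exemption £383,000 → (£402,000 − £383,000) × 0.6% × 56/365 = £17.4904
Total = £937.1671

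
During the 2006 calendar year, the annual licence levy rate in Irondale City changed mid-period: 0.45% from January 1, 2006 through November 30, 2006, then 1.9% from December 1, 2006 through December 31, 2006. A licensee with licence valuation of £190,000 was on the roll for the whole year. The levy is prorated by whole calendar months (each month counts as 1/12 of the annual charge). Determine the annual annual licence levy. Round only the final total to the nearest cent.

January 1 – November 30, 2006: 11 months at 0.45% → £190,000 × 0.45% × 11/12 = £783.7500
December 1 – December 31, 2006: 1 month at 1.9% → £190,000 × 1.9% × 1/12 = £300.8333
Total = £1,084.5833

£1,084.58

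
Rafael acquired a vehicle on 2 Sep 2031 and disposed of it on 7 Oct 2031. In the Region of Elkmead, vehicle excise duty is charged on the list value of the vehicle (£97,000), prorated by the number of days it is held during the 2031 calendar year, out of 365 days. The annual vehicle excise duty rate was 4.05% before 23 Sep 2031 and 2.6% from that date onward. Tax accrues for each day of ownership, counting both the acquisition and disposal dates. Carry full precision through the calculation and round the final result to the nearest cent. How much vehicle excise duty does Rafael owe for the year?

2 Sep – 22 Sep 2031: 21 days at 4.05% → £97,000 × 4.05% × 21/365 = £226.0233
23 Sep – 7 Oct 2031: 15 days at 2.6% → £97,000 × 2.6% × 15/365 = £103.6438
Total = £329.6671

£329.67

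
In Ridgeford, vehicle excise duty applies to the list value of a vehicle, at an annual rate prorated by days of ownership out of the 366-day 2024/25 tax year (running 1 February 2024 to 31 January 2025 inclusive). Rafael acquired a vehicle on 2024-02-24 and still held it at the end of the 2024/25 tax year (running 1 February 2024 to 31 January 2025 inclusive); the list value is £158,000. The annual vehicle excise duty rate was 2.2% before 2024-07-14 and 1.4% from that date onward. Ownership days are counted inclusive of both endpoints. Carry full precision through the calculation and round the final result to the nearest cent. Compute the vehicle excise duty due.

£2,559.95

2024-02-24 to 2024-07-13: 141 days at 2.2% → £158,000 × 2.2% × 141/366 = £1,339.1148
2024-07-14 to 2025-01-31: 202 days at 1.4% → £158,000 × 1.4% × 202/366 = £1,220.8306
Total = £2,559.9454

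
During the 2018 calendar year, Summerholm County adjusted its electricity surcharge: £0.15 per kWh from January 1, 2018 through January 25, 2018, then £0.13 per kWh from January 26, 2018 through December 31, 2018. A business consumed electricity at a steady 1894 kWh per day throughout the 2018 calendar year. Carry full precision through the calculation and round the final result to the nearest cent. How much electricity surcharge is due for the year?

£90,817.30

January 1 – January 25, 2018: 25 days × 1894 kWh/day = 47,350 kWh at £0.15/kWh → £7,102.50
January 26 – December 31, 2018: 340 days × 1894 kWh/day = 643,960 kWh at £0.13/kWh → £83,714.80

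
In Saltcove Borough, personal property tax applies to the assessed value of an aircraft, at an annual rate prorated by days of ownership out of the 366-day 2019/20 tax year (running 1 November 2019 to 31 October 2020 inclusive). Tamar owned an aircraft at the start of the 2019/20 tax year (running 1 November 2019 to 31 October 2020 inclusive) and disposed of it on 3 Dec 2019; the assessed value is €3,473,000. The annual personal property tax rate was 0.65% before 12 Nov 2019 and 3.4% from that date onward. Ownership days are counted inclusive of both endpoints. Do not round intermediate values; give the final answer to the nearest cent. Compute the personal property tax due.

€7,776.29

1 Nov – 11 Nov 2019: 11 days at 0.65% → €3,473,000 × 0.65% × 11/366 = €678.4686
12 Nov – 3 Dec 2019: 22 days at 3.4% → €3,473,000 × 3.4% × 22/366 = €7,097.8251
Total = €7,776.2937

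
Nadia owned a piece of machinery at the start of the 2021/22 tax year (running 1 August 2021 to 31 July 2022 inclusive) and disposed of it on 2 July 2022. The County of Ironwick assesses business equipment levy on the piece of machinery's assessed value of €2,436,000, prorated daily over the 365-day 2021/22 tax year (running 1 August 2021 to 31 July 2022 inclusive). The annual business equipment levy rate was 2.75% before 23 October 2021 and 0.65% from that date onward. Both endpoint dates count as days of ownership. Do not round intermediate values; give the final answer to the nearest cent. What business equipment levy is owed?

1 August – 22 October 2021: 83 days at 2.75% → €2,436,000 × 2.75% × 83/365 = €15,233.3425
23 October 2021 – 2 July 2022: 253 days at 0.65% → €2,436,000 × 0.65% × 253/365 = €10,975.3479
Total = €26,208.6904

€26,208.69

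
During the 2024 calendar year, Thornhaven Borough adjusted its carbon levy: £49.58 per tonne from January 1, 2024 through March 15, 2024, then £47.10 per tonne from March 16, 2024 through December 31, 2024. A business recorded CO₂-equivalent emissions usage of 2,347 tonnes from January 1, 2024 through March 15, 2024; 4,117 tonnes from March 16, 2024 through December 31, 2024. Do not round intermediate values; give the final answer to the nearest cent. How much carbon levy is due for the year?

January 1 – March 15, 2024: 2,347 tonnes at £49.58/tonne → £116364.26
March 16 – December 31, 2024: 4,117 tonnes at £47.10/tonne → £193910.70

£310274.96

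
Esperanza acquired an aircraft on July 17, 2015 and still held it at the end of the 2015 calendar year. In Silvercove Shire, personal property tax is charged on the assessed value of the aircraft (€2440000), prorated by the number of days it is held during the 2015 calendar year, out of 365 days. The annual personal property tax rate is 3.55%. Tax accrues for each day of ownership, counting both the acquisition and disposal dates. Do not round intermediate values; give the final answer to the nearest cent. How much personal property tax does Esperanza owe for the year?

Days held (July 17 – December 31, 2015): 168 out of 365
Tax = €2440000 × 3.55% × 168/365 = €39868.9315

€39868.93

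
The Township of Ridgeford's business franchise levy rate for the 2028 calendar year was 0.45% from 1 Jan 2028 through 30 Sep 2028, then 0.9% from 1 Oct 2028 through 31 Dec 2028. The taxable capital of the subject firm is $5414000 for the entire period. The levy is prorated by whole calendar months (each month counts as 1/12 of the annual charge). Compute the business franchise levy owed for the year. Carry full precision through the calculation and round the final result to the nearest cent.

1 Jan – 30 Sep 2028: 9 months at 0.45% → $5414000 × 0.45% × 9/12 = $18272.2500
1 Oct – 31 Dec 2028: 3 months at 0.9% → $5414000 × 0.9% × 3/12 = $12181.5000
Total = $30453.7500

$30453.75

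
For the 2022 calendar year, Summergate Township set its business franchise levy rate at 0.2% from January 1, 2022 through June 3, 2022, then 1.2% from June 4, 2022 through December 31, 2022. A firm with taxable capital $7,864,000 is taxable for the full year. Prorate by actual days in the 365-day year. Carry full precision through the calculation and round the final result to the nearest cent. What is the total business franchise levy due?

January 1 – June 3, 2022: 154 days at 0.2% → $7,864,000 × 0.2% × 154/365 = $6,635.9233
June 4 – December 31, 2022: 211 days at 1.2% → $7,864,000 × 1.2% × 211/365 = $54,552.4603
Total = $61,188.3836

$61,188.38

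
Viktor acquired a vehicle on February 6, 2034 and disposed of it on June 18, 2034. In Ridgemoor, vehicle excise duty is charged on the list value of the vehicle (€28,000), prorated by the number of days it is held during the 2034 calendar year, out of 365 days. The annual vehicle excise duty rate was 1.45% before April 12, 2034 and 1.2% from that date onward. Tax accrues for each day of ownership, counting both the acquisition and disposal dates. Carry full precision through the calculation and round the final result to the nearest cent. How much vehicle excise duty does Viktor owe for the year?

€134.90

February 6 – April 11, 2034: 65 days at 1.45% → €28,000 × 1.45% × 65/365 = €72.3014
April 12 – June 18, 2034: 68 days at 1.2% → €28,000 × 1.2% × 68/365 = €62.5973
Total = €134.8986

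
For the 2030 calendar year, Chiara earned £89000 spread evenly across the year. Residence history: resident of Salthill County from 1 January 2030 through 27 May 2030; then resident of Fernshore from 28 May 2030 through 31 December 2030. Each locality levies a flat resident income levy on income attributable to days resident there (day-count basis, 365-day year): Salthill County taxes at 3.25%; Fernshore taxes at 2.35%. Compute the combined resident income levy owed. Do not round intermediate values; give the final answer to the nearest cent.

£2414.09

Salthill County, 1 January – 27 May 2030: 147 days → £89000 × 3.25% × 147/365 = £1164.9247
Fernshore, 28 May – 31 December 2030: 218 days → £89000 × 2.35% × 218/365 = £1249.1699
Total = £2414.0945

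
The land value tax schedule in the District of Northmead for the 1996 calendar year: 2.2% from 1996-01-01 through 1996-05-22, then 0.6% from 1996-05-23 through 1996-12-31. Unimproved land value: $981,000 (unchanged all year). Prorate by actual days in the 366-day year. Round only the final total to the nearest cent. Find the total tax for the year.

1996-01-01 to 1996-05-22: 143 days at 2.2% → $981,000 × 2.2% × 143/366 = $8,432.3115
1996-05-23 to 1996-12-31: 223 days at 0.6% → $981,000 × 0.6% × 223/366 = $3,586.2787
Total = $12,018.5902

$12,018.59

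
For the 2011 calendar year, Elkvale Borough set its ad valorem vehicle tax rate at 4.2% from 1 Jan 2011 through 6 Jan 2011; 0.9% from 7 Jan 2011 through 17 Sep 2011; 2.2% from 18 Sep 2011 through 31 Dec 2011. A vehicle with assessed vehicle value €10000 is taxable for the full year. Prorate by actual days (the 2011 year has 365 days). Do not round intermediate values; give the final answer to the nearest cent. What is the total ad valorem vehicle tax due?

€132.82

1 Jan – 6 Jan 2011: 6 days at 4.2% → €10000 × 4.2% × 6/365 = €6.9041
7 Jan – 17 Sep 2011: 254 days at 0.9% → €10000 × 0.9% × 254/365 = €62.6301
18 Sep – 31 Dec 2011: 105 days at 2.2% → €10000 × 2.2% × 105/365 = €63.2877
Total = €132.8219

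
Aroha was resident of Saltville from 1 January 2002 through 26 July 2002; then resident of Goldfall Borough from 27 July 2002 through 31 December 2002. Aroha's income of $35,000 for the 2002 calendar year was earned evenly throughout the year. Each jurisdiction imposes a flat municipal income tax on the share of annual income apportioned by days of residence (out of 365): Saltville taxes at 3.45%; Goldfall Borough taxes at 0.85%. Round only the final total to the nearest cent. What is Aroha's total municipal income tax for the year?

Saltville, 1 January – 26 July 2002: 207 days → $35,000 × 3.45% × 207/365 = $684.8014
Goldfall Borough, 27 July – 31 December 2002: 158 days → $35,000 × 0.85% × 158/365 = $128.7808
Total = $813.5822

$813.58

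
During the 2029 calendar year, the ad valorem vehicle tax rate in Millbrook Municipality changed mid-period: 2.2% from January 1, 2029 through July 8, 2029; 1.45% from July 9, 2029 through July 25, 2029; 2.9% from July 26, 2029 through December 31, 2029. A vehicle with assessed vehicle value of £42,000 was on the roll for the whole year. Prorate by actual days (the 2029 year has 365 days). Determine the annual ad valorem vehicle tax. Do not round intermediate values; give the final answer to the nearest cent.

January 1 – July 8, 2029: 189 days at 2.2% → £42,000 × 2.2% × 189/365 = £478.4548
July 9 – July 25, 2029: 17 days at 1.45% → £42,000 × 1.45% × 17/365 = £28.3644
July 26 – December 31, 2029: 159 days at 2.9% → £42,000 × 2.9% × 159/365 = £530.5808
Total = £1,037.4000

£1,037.40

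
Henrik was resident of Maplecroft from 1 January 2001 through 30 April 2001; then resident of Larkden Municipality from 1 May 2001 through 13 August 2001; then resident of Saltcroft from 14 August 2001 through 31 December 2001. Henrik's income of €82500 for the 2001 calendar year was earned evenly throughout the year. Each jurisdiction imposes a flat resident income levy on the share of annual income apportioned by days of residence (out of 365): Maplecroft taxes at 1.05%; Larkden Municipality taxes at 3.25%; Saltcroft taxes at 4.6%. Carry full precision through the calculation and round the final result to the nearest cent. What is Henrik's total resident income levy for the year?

€2511.73

Maplecroft, 1 January – 30 April 2001: 120 days → €82500 × 1.05% × 120/365 = €284.7945
Larkden Municipality, 1 May – 13 August 2001: 105 days → €82500 × 3.25% × 105/365 = €771.3185
Saltcroft, 14 August – 31 December 2001: 140 days → €82500 × 4.6% × 140/365 = €1455.6164
Total = €2511.7295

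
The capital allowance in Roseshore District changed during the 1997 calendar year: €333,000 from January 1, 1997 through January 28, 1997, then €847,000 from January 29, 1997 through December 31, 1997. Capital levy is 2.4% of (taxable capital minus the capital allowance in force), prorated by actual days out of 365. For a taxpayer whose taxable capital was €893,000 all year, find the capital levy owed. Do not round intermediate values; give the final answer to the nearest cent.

€2,050.32

January 1 – January 28, 1997: 28 days, exemption €333,000 → (€893,000 − €333,000) × 2.4% × 28/365 = €1,031.0137
January 29 – December 31, 1997: 337 days, exemption €847,000 → (€893,000 − €847,000) × 2.4% × 337/365 = €1,019.3096
Total = €2,050.3233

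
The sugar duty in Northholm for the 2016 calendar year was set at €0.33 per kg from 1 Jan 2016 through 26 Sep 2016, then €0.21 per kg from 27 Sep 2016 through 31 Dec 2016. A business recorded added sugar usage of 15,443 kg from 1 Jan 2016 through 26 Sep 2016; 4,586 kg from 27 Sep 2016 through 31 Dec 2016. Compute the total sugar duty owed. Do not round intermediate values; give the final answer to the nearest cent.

1 Jan – 26 Sep 2016: 15,443 kg at €0.33/kg → €5,096.19
27 Sep – 31 Dec 2016: 4,586 kg at €0.21/kg → €963.06

€6,059.25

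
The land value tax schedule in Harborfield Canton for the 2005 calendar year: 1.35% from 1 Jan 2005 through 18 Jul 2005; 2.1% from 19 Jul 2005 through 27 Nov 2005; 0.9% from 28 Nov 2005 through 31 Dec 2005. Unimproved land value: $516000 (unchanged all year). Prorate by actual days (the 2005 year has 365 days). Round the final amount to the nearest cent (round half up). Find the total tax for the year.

$8149.27

1 Jan – 18 Jul 2005: 199 days at 1.35% → $516000 × 1.35% × 199/365 = $3797.9014
19 Jul – 27 Nov 2005: 132 days at 2.1% → $516000 × 2.1% × 132/365 = $3918.7726
28 Nov – 31 Dec 2005: 34 days at 0.9% → $516000 × 0.9% × 34/365 = $432.5918
Total = $8149.2658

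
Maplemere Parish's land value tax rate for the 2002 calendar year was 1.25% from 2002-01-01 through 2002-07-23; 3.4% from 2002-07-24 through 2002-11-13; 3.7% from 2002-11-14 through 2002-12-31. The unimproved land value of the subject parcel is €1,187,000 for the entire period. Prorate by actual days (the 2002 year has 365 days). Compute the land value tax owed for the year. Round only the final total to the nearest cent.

2002-01-01 to 2002-07-23: 204 days at 1.25% → €1,187,000 × 1.25% × 204/365 = €8,292.7397
2002-07-24 to 2002-11-13: 113 days at 3.4% → €1,187,000 × 3.4% × 113/365 = €12,494.3945
2002-11-14 to 2002-12-31: 48 days at 3.7% → €1,187,000 × 3.7% × 48/365 = €5,775.6493
Total = €26,562.7836

€26,562.78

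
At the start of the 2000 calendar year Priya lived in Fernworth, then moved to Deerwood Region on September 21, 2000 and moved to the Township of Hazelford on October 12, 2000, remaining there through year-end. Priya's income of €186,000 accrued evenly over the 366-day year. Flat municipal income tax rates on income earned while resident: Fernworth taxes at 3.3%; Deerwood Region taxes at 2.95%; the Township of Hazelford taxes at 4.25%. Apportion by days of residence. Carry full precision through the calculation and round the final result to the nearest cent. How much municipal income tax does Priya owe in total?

€6,491.70

Fernworth, January 1 – September 20, 2000: 264 days → €186,000 × 3.3% × 264/366 = €4,427.4098
Deerwood Region, September 21 – October 11, 2000: 21 days → €186,000 × 2.95% × 21/366 = €314.8279
The Township of Hazelford, October 12 – December 31, 2000: 81 days → €186,000 × 4.25% × 81/366 = €1,749.4672
Total = €6,491.7049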